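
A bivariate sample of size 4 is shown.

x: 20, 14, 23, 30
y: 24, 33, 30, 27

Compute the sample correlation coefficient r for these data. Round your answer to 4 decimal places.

-0.4852

n = 4, Σx = 87, Σy = 114, Σx² = 2025, Σy² = 3294, Σxy = 2442
nΣxy − ΣxΣy = 9768 − 9918 = -150
nΣx² − (Σx)² = 8100 − 7569 = 531; nΣy² − (Σy)² = 13176 − 12996 = 180
r = -150 / √(531 × 180) = -150 / 309.1602 ≈ -0.4852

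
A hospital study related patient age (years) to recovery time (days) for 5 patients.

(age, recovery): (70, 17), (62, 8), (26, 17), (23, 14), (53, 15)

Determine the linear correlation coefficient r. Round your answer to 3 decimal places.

n = 5, Σx = 234, Σy = 71, Σx² = 12758, Σy² = 1063, Σxy = 3245
nΣxy − ΣxΣy = 16225 − 16614 = -389
nΣx² − (Σx)² = 63790 − 54756 = 9034; nΣy² − (Σy)² = 5315 − 5041 = 274
r = -389 / √(9034 × 274) = -389 / 1573.3137 ≈ -0.247

-0.247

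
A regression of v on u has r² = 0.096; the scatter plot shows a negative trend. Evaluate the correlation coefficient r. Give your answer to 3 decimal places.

|r| = √0.096 = 0.310
The association is negative, so r = −0.310.

-0.310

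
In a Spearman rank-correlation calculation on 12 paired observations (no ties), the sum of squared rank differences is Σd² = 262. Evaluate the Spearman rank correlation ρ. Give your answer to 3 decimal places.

ρ = 1 − 6Σd² / [n(n²−1)] = 1 − 6×262 / (12×143)
  = 1 − 1572/1716 = 1 − 0.9161 ≈ 0.084

0.084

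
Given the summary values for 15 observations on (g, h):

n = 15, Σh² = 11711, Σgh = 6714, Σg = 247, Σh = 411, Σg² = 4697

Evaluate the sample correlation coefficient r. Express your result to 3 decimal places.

r = (nΣgh − ΣgΣh) / √[(nΣg² − (Σg)²)(nΣh² − (Σh)²)]
Numerator: 15×6714 − 247×411 = -807
Denominator: √[(70455 − 61009)(175665 − 168921)] = √[9446 × 6744] = 7981.4675
r = -807 / 7981.4675 ≈ -0.101

-0.101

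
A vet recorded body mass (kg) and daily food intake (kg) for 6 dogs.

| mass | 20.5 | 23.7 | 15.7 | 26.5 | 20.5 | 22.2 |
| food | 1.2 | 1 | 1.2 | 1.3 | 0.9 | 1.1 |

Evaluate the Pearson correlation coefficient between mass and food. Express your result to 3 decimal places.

n = 6, Σx = 129.1, Σy = 6.7, Σx² = 2843.77, Σy² = 7.59, Σxy = 144.46
nΣxy − ΣxΣy = 866.76 − 864.97 = 1.79
nΣx² − (Σx)² = 17062.62 − 16666.81 = 395.81; nΣy² − (Σy)² = 45.54 − 44.89 = 0.65
r = 1.79 / √(395.81 × 0.65) = 1.79 / 16.0398 ≈ 0.112

0.112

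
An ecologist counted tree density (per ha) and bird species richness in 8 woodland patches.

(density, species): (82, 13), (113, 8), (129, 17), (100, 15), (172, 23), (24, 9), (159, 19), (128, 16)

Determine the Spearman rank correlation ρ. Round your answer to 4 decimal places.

Rank density: 2, 4, 6, 3, 8, 1, 7, 5
Rank species: 3, 1, 6, 4, 8, 2, 7, 5
d = rank(density) − rank(species): -1, 3, 0, -1, 0, -1, 0, 0; Σd² = 12
ρ = 1 − 6Σd² / [n(n²−1)] = 1 − 6×12 / (8×63) = 1 − 72/504 ≈ 0.8571

0.8571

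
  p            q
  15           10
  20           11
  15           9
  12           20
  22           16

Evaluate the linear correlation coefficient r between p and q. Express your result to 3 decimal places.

-0.155

n = 5, Σp = 84, Σq = 66, Σp² = 1478, Σq² = 958, Σpq = 1097
nΣpq − ΣpΣq = 5485 − 5544 = -59
nΣp² − (Σp)² = 7390 − 7056 = 334; nΣq² − (Σq)² = 4790 − 4356 = 434
r = -59 / √(334 × 434) = -59 / 380.7309 ≈ -0.155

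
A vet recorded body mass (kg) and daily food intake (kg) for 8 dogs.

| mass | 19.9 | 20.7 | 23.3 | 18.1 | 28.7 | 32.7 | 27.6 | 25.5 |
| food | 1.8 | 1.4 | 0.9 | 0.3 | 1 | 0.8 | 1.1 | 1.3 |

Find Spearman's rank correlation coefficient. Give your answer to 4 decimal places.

-0.1905

Rank mass: 2, 3, 4, 1, 7, 8, 6, 5
Rank food: 8, 7, 3, 1, 4, 2, 5, 6
d = rank(mass) − rank(food): -6, -4, 1, 0, 3, 6, 1, -1; Σd² = 100
ρ = 1 − 6Σd² / [n(n²−1)] = 1 − 6×100 / (8×63) = 1 − 600/504 ≈ -0.1905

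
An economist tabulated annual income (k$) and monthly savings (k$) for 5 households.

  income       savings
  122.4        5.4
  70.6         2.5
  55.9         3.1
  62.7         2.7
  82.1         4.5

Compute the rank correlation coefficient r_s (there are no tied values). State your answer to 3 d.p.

Rank income: 5, 3, 1, 2, 4
Rank savings: 5, 1, 3, 2, 4
d = rank(income) − rank(savings): 0, 2, -2, 0, 0; Σd² = 8
ρ = 1 − 6Σd² / [n(n²−1)] = 1 − 6×8 / (5×24) = 1 − 48/120 ≈ 0.600

0.600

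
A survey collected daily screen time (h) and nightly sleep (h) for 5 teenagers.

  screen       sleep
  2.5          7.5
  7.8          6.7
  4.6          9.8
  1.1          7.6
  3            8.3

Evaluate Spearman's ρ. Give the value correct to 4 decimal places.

Rank screen: 2, 5, 4, 1, 3
Rank sleep: 2, 1, 5, 3, 4
d = rank(screen) − rank(sleep): 0, 4, -1, -2, -1; Σd² = 22
ρ = 1 − 6Σd² / [n(n²−1)] = 1 − 6×22 / (5×24) = 1 − 132/120 ≈ -0.1000

-0.1000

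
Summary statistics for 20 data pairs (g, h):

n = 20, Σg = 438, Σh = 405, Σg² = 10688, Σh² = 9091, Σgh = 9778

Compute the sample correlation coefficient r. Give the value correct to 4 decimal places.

r = (nΣgh − ΣgΣh) / √[(nΣg² − (Σg)²)(nΣh² − (Σh)²)]
Numerator: 20×9778 − 438×405 = 18170
Denominator: √[(213760 − 191844)(181820 − 164025)] = √[21916 × 17795] = 19748.2966
r = 18170 / 19748.2966 ≈ 0.9201

0.9201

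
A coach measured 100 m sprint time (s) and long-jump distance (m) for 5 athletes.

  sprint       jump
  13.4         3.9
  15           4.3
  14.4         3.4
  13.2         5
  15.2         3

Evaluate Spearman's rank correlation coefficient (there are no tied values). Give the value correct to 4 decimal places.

Rank sprint: 2, 4, 3, 1, 5
Rank jump: 3, 4, 2, 5, 1
d = rank(sprint) − rank(jump): -1, 0, 1, -4, 4; Σd² = 34
ρ = 1 − 6Σd² / [n(n²−1)] = 1 − 6×34 / (5×24) = 1 − 204/120 ≈ -0.7000

-0.7000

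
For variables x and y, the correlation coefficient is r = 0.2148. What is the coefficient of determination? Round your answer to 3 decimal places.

r² = (0.2148)² = 0.046

0.046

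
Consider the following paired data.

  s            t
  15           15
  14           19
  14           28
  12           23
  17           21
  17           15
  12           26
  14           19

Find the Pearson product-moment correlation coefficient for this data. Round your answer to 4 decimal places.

n = 8, Σs = 115, Σt = 166, Σs² = 1679, Σt² = 3602, Σst = 2349
nΣst − ΣsΣt = 18792 − 19090 = -298
nΣs² − (Σs)² = 13432 − 13225 = 207; nΣt² − (Σt)² = 28816 − 27556 = 1260
r = -298 / √(207 × 1260) = -298 / 510.7054 ≈ -0.5835

-0.5835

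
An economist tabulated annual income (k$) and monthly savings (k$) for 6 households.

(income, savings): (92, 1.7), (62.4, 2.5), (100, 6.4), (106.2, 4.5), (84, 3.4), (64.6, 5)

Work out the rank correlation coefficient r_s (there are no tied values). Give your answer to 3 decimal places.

Rank income: 4, 1, 5, 6, 3, 2
Rank savings: 1, 2, 6, 4, 3, 5
d = rank(income) − rank(savings): 3, -1, -1, 2, 0, -3; Σd² = 24
ρ = 1 − 6Σd² / [n(n²−1)] = 1 − 6×24 / (6×35) = 1 − 144/210 ≈ 0.314

0.314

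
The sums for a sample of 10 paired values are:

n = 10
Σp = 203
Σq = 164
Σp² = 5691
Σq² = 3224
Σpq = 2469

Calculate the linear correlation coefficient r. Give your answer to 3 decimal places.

-0.939

r = (nΣpq − ΣpΣq) / √[(nΣp² − (Σp)²)(nΣq² − (Σq)²)]
Numerator: 10×2469 − 203×164 = -8602
Denominator: √[(56910 − 41209)(32240 − 26896)] = √[15701 × 5344] = 9160.0297
r = -8602 / 9160.0297 ≈ -0.939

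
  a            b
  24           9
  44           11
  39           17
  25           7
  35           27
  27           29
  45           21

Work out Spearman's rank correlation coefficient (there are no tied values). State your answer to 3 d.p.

0.357

Rank a: 1, 6, 5, 2, 4, 3, 7
Rank b: 2, 3, 4, 1, 6, 7, 5
d = rank(a) − rank(b): -1, 3, 1, 1, -2, -4, 2; Σd² = 36
ρ = 1 − 6Σd² / [n(n²−1)] = 1 − 6×36 / (7×48) = 1 − 216/336 ≈ 0.357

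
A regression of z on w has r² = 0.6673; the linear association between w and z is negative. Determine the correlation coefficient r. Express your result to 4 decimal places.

-0.8169

|r| = √0.6673 = 0.8169
The association is negative, so r = −0.8169.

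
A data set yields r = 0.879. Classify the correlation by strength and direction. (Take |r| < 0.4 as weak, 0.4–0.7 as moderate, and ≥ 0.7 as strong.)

r = 0.879 > 0 so the relationship is positive.
|r| = 0.879, which falls in the strong range.

strong positive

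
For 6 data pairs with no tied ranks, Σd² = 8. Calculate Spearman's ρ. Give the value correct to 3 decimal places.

ρ = 1 − 6Σd² / [n(n²−1)] = 1 − 6×8 / (6×35)
  = 1 − 48/210 = 1 − 0.2286 ≈ 0.771

0.771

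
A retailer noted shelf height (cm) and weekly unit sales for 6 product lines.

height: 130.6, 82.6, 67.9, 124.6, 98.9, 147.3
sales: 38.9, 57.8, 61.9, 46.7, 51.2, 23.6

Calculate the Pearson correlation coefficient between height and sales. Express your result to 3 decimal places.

-0.949

n = 6, Σx = 651.9, Σy = 280.1, Σx² = 75493.19, Σy² = 14044.95, Σxy = 28416.41
nΣxy − ΣxΣy = 170498.46 − 182597.19 = -12098.73
nΣx² − (Σx)² = 452959.14 − 424973.61 = 27985.53; nΣy² − (Σy)² = 84269.7 − 78456.01 = 5813.69
r = -12098.73 / √(27985.53 × 5813.69) = -12098.73 / 12755.3595 ≈ -0.949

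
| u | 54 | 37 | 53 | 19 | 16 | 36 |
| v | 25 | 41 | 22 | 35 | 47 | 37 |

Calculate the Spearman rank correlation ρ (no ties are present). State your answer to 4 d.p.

-0.7143

Rank u: 6, 4, 5, 2, 1, 3
Rank v: 2, 5, 1, 3, 6, 4
d = rank(u) − rank(v): 4, -1, 4, -1, -5, -1; Σd² = 60
ρ = 1 − 6Σd² / [n(n²−1)] = 1 − 6×60 / (6×35) = 1 − 360/210 ≈ -0.7143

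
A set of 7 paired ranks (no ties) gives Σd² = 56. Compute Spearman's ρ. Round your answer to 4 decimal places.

ρ = 1 − 6Σd² / [n(n²−1)] = 1 − 6×56 / (7×48)
  = 1 − 336/336 = 1 − 1.00000 ≈ 0.0000

0.0000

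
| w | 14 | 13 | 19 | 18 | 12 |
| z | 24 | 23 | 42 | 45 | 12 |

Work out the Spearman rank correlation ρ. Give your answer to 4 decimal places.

0.9000

Rank w: 3, 2, 5, 4, 1
Rank z: 3, 2, 4, 5, 1
d = rank(w) − rank(z): 0, 0, 1, -1, 0; Σd² = 2
ρ = 1 − 6Σd² / [n(n²−1)] = 1 − 6×2 / (5×24) = 1 − 12/120 ≈ 0.9000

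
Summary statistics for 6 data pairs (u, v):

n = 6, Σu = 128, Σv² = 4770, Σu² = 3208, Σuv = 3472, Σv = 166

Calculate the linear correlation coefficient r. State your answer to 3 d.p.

-0.238

r = (nΣuv − ΣuΣv) / √[(nΣu² − (Σu)²)(nΣv² − (Σv)²)]
Numerator: 6×3472 − 128×166 = -416
Denominator: √[(19248 − 16384)(28620 − 27556)] = √[2864 × 1064] = 1745.6506
r = -416 / 1745.6506 ≈ -0.238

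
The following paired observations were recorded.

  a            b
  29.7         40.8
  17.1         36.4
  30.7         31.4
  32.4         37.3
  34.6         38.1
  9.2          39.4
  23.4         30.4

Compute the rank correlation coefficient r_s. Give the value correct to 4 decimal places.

0.0000

Rank a: 4, 2, 5, 6, 7, 1, 3
Rank b: 7, 3, 2, 4, 5, 6, 1
d = rank(a) − rank(b): -3, -1, 3, 2, 2, -5, 2; Σd² = 56
ρ = 1 − 6Σd² / [n(n²−1)] = 1 − 6×56 / (7×48) = 1 − 336/336 ≈ 0.0000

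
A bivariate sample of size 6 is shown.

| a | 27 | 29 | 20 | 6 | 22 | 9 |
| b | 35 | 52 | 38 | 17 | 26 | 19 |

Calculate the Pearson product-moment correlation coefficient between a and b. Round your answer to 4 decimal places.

0.8634

n = 6, Σa = 113, Σb = 187, Σa² = 2571, Σb² = 6699, Σab = 4058
nΣab − ΣaΣb = 24348 − 21131 = 3217
nΣa² − (Σa)² = 15426 − 12769 = 2657; nΣb² − (Σb)² = 40194 − 34969 = 5225
r = 3217 / √(2657 × 5225) = 3217 / 3725.9663 ≈ 0.8634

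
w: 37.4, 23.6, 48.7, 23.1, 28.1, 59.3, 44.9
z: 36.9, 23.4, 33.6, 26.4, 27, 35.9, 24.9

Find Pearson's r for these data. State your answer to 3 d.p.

n = 7, Σw = 265.1, Σz = 208.1, Σw² = 11183.13, Σz² = 6372.91, Σwz = 8184.04
nΣwz − ΣwΣz = 57288.28 − 55167.31 = 2120.97
nΣw² − (Σw)² = 78281.91 − 70278.01 = 8003.9; nΣz² − (Σz)² = 44610.37 − 43305.61 = 1304.76
r = 2120.97 / √(8003.9 × 1304.76) = 2120.97 / 3231.5892 ≈ 0.656

0.656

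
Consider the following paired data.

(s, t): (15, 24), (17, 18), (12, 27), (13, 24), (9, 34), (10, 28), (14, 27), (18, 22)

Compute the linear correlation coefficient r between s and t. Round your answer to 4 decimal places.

n = 8, Σs = 108, Σt = 204, Σs² = 1528, Σt² = 5358, Σst = 2662
nΣst − ΣsΣt = 21296 − 22032 = -736
nΣs² − (Σs)² = 12224 − 11664 = 560; nΣt² − (Σt)² = 42864 − 41616 = 1248
r = -736 / √(560 × 1248) = -736 / 835.9904 ≈ -0.8804

-0.8804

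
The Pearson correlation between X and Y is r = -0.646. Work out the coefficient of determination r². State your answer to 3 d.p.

r² = (-0.646)² = 0.417

0.417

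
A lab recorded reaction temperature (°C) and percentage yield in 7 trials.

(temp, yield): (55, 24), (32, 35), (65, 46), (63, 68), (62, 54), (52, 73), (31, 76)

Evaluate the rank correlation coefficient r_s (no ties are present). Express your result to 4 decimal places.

-0.2857

Rank temp: 4, 2, 7, 6, 5, 3, 1
Rank yield: 1, 2, 3, 5, 4, 6, 7
d = rank(temp) − rank(yield): 3, 0, 4, 1, 1, -3, -6; Σd² = 72
ρ = 1 − 6Σd² / [n(n²−1)] = 1 − 6×72 / (7×48) = 1 − 432/336 ≈ -0.2857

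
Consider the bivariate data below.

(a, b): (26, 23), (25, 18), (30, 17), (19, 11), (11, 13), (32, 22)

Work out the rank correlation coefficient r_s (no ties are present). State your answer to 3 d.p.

Rank a: 4, 3, 5, 2, 1, 6
Rank b: 6, 4, 3, 1, 2, 5
d = rank(a) − rank(b): -2, -1, 2, 1, -1, 1; Σd² = 12
ρ = 1 − 6Σd² / [n(n²−1)] = 1 − 6×12 / (6×35) = 1 − 72/210 ≈ 0.657

0.657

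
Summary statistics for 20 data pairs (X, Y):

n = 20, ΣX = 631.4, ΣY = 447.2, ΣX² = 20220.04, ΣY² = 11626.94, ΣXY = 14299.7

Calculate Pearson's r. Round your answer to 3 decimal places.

0.266

r = (nΣXY − ΣXΣY) / √[(nΣX² − (ΣX)²)(nΣY² − (ΣY)²)]
Numerator: 20×14299.7 − 631.4×447.2 = 3631.92
Denominator: √[(404400.8 − 398665.96)(232538.8 − 199987.84)] = √[5734.84 × 32550.96] = 13662.8894
r = 3631.92 / 13662.8894 ≈ 0.266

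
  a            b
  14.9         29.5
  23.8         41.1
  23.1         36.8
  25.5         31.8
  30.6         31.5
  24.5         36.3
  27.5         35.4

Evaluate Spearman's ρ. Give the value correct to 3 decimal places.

-0.179

Rank a: 1, 3, 2, 5, 7, 4, 6
Rank b: 1, 7, 6, 3, 2, 5, 4
d = rank(a) − rank(b): 0, -4, -4, 2, 5, -1, 2; Σd² = 66
ρ = 1 − 6Σd² / [n(n²−1)] = 1 − 6×66 / (7×48) = 1 − 396/336 ≈ -0.179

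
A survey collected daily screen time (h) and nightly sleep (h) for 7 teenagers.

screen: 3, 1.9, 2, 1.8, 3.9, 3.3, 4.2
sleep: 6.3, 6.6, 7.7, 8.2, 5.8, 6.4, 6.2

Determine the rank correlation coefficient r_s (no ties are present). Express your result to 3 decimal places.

-0.893

Rank screen: 4, 2, 3, 1, 6, 5, 7
Rank sleep: 3, 5, 6, 7, 1, 4, 2
d = rank(screen) − rank(sleep): 1, -3, -3, -6, 5, 1, 5; Σd² = 106
ρ = 1 − 6Σd² / [n(n²−1)] = 1 − 6×106 / (7×48) = 1 − 636/336 ≈ -0.893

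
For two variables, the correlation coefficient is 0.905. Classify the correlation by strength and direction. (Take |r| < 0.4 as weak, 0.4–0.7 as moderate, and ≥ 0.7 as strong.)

strong positive

r = 0.905 > 0 so the relationship is positive.
|r| = 0.905, which falls in the strong range.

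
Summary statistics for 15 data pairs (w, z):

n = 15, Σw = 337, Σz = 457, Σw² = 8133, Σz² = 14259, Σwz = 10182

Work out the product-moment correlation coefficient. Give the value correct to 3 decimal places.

r = (nΣwz − ΣwΣz) / √[(nΣw² − (Σw)²)(nΣz² − (Σz)²)]
Numerator: 15×10182 − 337×457 = -1279
Denominator: √[(121995 − 113569)(213885 − 208849)] = √[8426 × 5036] = 6514.0875
r = -1279 / 6514.0875 ≈ -0.196

-0.196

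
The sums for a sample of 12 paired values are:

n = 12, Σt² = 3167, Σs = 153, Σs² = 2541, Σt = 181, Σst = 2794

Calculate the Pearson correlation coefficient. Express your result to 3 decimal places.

r = (nΣst − ΣsΣt) / √[(nΣs² − (Σs)²)(nΣt² − (Σt)²)]
Numerator: 12×2794 − 153×181 = 5835
Denominator: √[(30492 − 23409)(38004 − 32761)] = √[7083 × 5243] = 6093.9453
r = 5835 / 6093.9453 ≈ 0.958

0.958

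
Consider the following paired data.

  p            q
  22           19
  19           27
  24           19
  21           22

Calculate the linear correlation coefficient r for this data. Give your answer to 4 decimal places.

-0.9120

n = 4, Σp = 86, Σq = 87, Σp² = 1862, Σq² = 1935, Σpq = 1849
nΣpq − ΣpΣq = 7396 − 7482 = -86
nΣp² − (Σp)² = 7448 − 7396 = 52; nΣq² − (Σq)² = 7740 − 7569 = 171
r = -86 / √(52 × 171) = -86 / 94.2974 ≈ -0.9120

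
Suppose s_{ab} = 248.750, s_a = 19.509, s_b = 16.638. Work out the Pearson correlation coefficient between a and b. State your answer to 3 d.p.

0.766

r = Cov(a,b) / (s_a · s_b) = 248.750 / (19.509 × 16.638)
  = 248.750 / 324.5907 ≈ 0.766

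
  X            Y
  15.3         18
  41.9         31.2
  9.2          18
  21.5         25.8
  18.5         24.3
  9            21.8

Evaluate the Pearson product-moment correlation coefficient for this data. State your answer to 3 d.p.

0.888

n = 6, ΣX = 115.4, ΣY = 139.1, ΣX² = 2959.84, ΣY² = 3352.81, ΣXY = 2948.73
nΣXY − ΣXΣY = 17692.38 − 16052.14 = 1640.24
nΣX² − (ΣX)² = 17759.04 − 13317.16 = 4441.88; nΣY² − (ΣY)² = 20116.86 − 19348.81 = 768.05
r = 1640.24 / √(4441.88 × 768.05) = 1640.24 / 1847.0479 ≈ 0.888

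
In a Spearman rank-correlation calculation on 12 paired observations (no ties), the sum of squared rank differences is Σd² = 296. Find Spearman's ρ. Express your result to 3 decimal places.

-0.035

ρ = 1 − 6Σd² / [n(n²−1)] = 1 − 6×296 / (12×143)
  = 1 − 1776/1716 = 1 − 1.0350 ≈ -0.035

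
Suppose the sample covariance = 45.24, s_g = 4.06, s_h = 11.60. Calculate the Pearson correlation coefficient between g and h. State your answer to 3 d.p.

r = Cov(g,h) / (s_g · s_h) = 45.24 / (4.06 × 11.60)
  = 45.24 / 47.0960 ≈ 0.961

0.961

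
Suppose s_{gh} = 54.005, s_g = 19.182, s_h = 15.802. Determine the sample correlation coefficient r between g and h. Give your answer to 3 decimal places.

0.178

r = Cov(g,h) / (s_g · s_h) = 54.005 / (19.182 × 15.802)
  = 54.005 / 303.1140 ≈ 0.178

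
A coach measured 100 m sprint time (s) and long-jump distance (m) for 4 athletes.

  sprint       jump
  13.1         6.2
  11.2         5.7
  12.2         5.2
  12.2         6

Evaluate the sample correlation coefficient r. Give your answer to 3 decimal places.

n = 4, Σx = 48.7, Σy = 23.1, Σx² = 594.73, Σy² = 133.97, Σxy = 281.7
nΣxy − ΣxΣy = 1126.8 − 1124.97 = 1.83
nΣx² − (Σx)² = 2378.92 − 2371.69 = 7.23; nΣy² − (Σy)² = 535.88 − 533.61 = 2.27
r = 1.83 / √(7.23 × 2.27) = 1.83 / 4.0512 ≈ 0.452

0.452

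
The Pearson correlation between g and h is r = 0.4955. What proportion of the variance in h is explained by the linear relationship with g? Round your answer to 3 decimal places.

r² = (0.4955)² = 0.246

0.246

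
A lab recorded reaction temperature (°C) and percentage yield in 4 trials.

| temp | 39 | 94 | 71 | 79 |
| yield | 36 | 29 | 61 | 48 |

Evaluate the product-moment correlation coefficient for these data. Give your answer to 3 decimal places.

n = 4, Σx = 283, Σy = 174, Σx² = 21639, Σy² = 8162, Σxy = 12253
nΣxy − ΣxΣy = 49012 − 49242 = -230
nΣx² − (Σx)² = 86556 − 80089 = 6467; nΣy² − (Σy)² = 32648 − 30276 = 2372
r = -230 / √(6467 × 2372) = -230 / 3916.5960 ≈ -0.059

-0.059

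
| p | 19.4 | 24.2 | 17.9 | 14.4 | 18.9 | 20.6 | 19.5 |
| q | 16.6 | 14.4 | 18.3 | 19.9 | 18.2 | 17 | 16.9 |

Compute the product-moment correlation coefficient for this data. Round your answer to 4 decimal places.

-0.9647

n = 7, Σp = 134.9, Σq = 121.3, Σp² = 2651.59, Σq² = 2119.67, Σpq = 2308.38
nΣpq − ΣpΣq = 16158.66 − 16363.37 = -204.71
nΣp² − (Σp)² = 18561.13 − 18198.01 = 363.12; nΣq² − (Σq)² = 14837.69 − 14713.69 = 124
r = -204.71 / √(363.12 × 124) = -204.71 / 212.1954 ≈ -0.9647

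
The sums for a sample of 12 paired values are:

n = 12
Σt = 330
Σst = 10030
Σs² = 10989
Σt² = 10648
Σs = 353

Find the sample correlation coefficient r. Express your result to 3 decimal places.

0.331

r = (nΣst − ΣsΣt) / √[(nΣs² − (Σs)²)(nΣt² − (Σt)²)]
Numerator: 12×10030 − 353×330 = 3870
Denominator: √[(131868 − 124609)(127776 − 108900)] = √[7259 × 18876] = 11705.5920
r = 3870 / 11705.5920 ≈ 0.331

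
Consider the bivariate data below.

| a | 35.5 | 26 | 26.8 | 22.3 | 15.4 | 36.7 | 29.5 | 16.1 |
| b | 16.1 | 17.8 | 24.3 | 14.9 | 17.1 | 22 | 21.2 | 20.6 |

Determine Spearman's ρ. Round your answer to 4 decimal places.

0.3810

Rank a: 7, 4, 5, 3, 1, 8, 6, 2
Rank b: 2, 4, 8, 1, 3, 7, 6, 5
d = rank(a) − rank(b): 5, 0, -3, 2, -2, 1, 0, -3; Σd² = 52
ρ = 1 − 6Σd² / [n(n²−1)] = 1 − 6×52 / (8×63) = 1 − 312/504 ≈ 0.3810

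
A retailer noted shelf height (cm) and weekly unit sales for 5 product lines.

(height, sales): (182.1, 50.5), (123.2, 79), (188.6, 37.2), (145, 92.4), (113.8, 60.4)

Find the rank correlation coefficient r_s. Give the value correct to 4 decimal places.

Rank height: 4, 2, 5, 3, 1
Rank sales: 2, 4, 1, 5, 3
d = rank(height) − rank(sales): 2, -2, 4, -2, -2; Σd² = 32
ρ = 1 − 6Σd² / [n(n²−1)] = 1 − 6×32 / (5×24) = 1 − 192/120 ≈ -0.6000

-0.6000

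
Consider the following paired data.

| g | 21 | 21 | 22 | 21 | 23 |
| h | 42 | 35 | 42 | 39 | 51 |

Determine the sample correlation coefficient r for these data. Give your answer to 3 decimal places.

0.883

n = 5, Σg = 108, Σh = 209, Σg² = 2336, Σh² = 8875, Σgh = 4533
nΣgh − ΣgΣh = 22665 − 22572 = 93
nΣg² − (Σg)² = 11680 − 11664 = 16; nΣh² − (Σh)² = 44375 − 43681 = 694
r = 93 / √(16 × 694) = 93 / 105.3755 ≈ 0.883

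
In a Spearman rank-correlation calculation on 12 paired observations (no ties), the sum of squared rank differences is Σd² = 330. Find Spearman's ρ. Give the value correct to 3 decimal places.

-0.154

ρ = 1 − 6Σd² / [n(n²−1)] = 1 − 6×330 / (12×143)
  = 1 − 1980/1716 = 1 − 1.1538 ≈ -0.154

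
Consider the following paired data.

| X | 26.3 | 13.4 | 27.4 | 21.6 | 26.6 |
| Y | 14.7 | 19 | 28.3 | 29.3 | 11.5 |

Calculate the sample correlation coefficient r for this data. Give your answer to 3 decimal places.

-0.081

n = 5, ΣX = 115.3, ΣY = 102.8, ΣX² = 2796.13, ΣY² = 2368.72, ΣXY = 2355.41
nΣXY − ΣXΣY = 11777.05 − 11852.84 = -75.79
nΣX² − (ΣX)² = 13980.65 − 13294.09 = 686.56; nΣY² − (ΣY)² = 11843.6 − 10567.84 = 1275.76
r = -75.79 / √(686.56 × 1275.76) = -75.79 / 935.8877 ≈ -0.081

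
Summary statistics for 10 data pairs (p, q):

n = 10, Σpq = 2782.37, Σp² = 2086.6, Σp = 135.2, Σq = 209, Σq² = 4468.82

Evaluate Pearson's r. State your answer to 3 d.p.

r = (nΣpq − ΣpΣq) / √[(nΣp² − (Σp)²)(nΣq² − (Σq)²)]
Numerator: 10×2782.37 − 135.2×209 = -433.1
Denominator: √[(20866 − 18279.04)(44688.2 − 43681)] = √[2586.96 × 1007.2] = 1614.1828
r = -433.1 / 1614.1828 ≈ -0.268

-0.268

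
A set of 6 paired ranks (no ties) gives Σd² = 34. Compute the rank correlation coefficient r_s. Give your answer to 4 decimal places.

ρ = 1 − 6Σd² / [n(n²−1)] = 1 − 6×34 / (6×35)
  = 1 − 204/210 = 1 − 0.97143 ≈ 0.0286

0.0286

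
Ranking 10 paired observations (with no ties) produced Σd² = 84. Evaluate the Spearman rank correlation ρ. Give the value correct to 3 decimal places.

0.491

ρ = 1 − 6Σd² / [n(n²−1)] = 1 − 6×84 / (10×99)
  = 1 − 504/990 = 1 − 0.5091 ≈ 0.491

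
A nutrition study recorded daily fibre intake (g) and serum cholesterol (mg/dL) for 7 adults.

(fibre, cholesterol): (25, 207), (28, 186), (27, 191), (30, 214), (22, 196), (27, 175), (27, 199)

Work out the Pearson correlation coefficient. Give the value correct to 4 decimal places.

n = 7, Σx = 186, Σy = 1368, Σx² = 4980, Σy² = 268364, Σxy = 36370
nΣxy − ΣxΣy = 254590 − 254448 = 142
nΣx² − (Σx)² = 34860 − 34596 = 264; nΣy² − (Σy)² = 1878548 − 1871424 = 7124
r = 142 / √(264 × 7124) = 142 / 1371.3993 ≈ 0.1035

0.1035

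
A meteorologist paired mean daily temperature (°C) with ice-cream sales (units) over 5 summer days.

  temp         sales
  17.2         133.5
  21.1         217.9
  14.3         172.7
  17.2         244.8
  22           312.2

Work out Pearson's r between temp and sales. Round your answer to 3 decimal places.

0.686

n = 5, Σx = 91.8, Σy = 1081.1, Σx² = 1725.38, Σy² = 252523.83, Σxy = 20442.46
nΣxy − ΣxΣy = 102212.3 − 99244.98 = 2967.32
nΣx² − (Σx)² = 8626.9 − 8427.24 = 199.66; nΣy² − (Σy)² = 1262619.15 − 1168777.21 = 93841.94
r = 2967.32 / √(199.66 × 93841.94) = 2967.32 / 4328.5658 ≈ 0.686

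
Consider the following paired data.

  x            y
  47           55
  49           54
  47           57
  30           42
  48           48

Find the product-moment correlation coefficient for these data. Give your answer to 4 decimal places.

n = 5, Σx = 221, Σy = 256, Σx² = 10023, Σy² = 13258, Σxy = 11474
nΣxy − ΣxΣy = 57370 − 56576 = 794
nΣx² − (Σx)² = 50115 − 48841 = 1274; nΣy² − (Σy)² = 66290 − 65536 = 754
r = 794 / √(1274 × 754) = 794 / 980.1000 ≈ 0.8101

0.8101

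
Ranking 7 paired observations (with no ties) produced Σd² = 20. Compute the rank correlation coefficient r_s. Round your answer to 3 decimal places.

ρ = 1 − 6Σd² / [n(n²−1)] = 1 − 6×20 / (7×48)
  = 1 − 120/336 = 1 − 0.3571 ≈ 0.643

0.643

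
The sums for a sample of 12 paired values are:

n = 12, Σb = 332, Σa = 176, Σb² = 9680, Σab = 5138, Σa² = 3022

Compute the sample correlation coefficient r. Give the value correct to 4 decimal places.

0.5754

r = (nΣab − ΣaΣb) / √[(nΣa² − (Σa)²)(nΣb² − (Σb)²)]
Numerator: 12×5138 − 176×332 = 3224
Denominator: √[(36264 − 30976)(116160 − 110224)] = √[5288 × 5936] = 5602.6394
r = 3224 / 5602.6394 ≈ 0.5754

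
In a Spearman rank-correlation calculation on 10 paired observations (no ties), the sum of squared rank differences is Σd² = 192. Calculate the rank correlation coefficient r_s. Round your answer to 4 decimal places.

ρ = 1 − 6Σd² / [n(n²−1)] = 1 − 6×192 / (10×99)
  = 1 − 1152/990 = 1 − 1.16364 ≈ -0.1636

-0.1636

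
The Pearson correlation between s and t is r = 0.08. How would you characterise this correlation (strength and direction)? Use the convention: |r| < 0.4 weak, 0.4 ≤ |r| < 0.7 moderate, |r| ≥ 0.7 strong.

weak positive

r = 0.08 > 0 so the relationship is positive.
|r| = 0.08, which falls in the weak range.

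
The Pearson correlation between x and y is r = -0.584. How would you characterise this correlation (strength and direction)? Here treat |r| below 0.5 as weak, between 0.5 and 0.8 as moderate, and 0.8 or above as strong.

r = -0.584 < 0 so the relationship is negative.
|r| = 0.584, which falls in the moderate range.

moderate negative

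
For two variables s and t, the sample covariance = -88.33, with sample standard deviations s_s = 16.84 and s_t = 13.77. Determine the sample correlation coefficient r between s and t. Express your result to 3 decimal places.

-0.381

r = Cov(s,t) / (s_s · s_t) = -88.33 / (16.84 × 13.77)
  = -88.33 / 231.8868 ≈ -0.381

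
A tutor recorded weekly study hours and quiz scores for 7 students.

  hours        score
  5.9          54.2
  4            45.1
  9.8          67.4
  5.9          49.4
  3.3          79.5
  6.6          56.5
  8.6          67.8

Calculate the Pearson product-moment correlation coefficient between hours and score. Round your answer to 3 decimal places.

0.149

n = 7, Σx = 44.1, Σy = 419.9, Σx² = 310.07, Σy² = 26064.11, Σxy = 2670.49
nΣxy − ΣxΣy = 18693.43 − 18517.59 = 175.84
nΣx² − (Σx)² = 2170.49 − 1944.81 = 225.68; nΣy² − (Σy)² = 182448.77 − 176316.01 = 6132.76
r = 175.84 / √(225.68 × 6132.76) = 175.84 / 1176.4528 ≈ 0.149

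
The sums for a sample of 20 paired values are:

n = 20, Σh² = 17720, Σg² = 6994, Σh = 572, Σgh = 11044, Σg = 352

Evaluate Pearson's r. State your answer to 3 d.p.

r = (nΣgh − ΣgΣh) / √[(nΣg² − (Σg)²)(nΣh² − (Σh)²)]
Numerator: 20×11044 − 352×572 = 19536
Denominator: √[(139880 − 123904)(354400 − 327184)] = √[15976 × 27216] = 20851.9260
r = 19536 / 20851.9260 ≈ 0.937

0.937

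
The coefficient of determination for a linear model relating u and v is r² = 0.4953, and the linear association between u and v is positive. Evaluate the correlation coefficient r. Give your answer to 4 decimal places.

0.7038

|r| = √0.4953 = 0.7038
The association is positive, so r = 0.7038.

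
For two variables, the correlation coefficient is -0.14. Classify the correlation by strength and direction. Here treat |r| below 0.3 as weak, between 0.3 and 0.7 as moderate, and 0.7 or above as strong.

r = -0.14 < 0 so the relationship is negative.
|r| = 0.14, which falls in the weak range.

weak negative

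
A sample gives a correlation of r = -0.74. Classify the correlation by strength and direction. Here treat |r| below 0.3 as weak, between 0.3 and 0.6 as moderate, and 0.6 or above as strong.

r = -0.74 < 0 so the relationship is negative.
|r| = 0.74, which falls in the strong range.

strong negative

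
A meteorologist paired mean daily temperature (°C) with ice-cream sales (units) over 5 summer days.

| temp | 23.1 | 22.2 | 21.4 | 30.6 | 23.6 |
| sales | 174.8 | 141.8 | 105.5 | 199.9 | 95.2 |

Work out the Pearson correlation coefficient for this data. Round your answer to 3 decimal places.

0.708

n = 5, Σx = 120.9, Σy = 717.2, Σx² = 2977.73, Σy² = 110815.58, Σxy = 17807.2
nΣxy − ΣxΣy = 89036 − 86709.48 = 2326.52
nΣx² − (Σx)² = 14888.65 − 14616.81 = 271.84; nΣy² − (Σy)² = 554077.9 − 514375.84 = 39702.06
r = 2326.52 / √(271.84 × 39702.06) = 2326.52 / 3285.2105 ≈ 0.708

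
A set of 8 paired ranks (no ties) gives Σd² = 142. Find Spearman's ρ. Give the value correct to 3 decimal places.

-0.690

ρ = 1 − 6Σd² / [n(n²−1)] = 1 − 6×142 / (8×63)
  = 1 − 852/504 = 1 − 1.6905 ≈ -0.690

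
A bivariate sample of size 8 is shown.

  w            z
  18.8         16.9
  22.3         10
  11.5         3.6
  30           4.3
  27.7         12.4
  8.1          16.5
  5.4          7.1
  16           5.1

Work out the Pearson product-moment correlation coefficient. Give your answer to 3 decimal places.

-0.054

n = 8, Σw = 139.8, Σz = 75.9, Σw² = 3001.04, Σz² = 919.49, Σwz = 1308.19
nΣwz − ΣwΣz = 10465.52 − 10610.82 = -145.3
nΣw² − (Σw)² = 24008.32 − 19544.04 = 4464.28; nΣz² − (Σz)² = 7355.92 − 5760.81 = 1595.11
r = -145.3 / √(4464.28 × 1595.11) = -145.3 / 2668.5235 ≈ -0.054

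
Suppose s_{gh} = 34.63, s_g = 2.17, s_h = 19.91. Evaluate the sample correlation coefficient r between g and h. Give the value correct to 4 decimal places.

r = Cov(g,h) / (s_g · s_h) = 34.63 / (2.17 × 19.91)
  = 34.63 / 43.2047 ≈ 0.8015

0.8015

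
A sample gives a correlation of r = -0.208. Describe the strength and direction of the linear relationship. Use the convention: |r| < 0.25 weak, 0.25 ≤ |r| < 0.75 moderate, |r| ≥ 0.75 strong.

weak negative

r = -0.208 < 0 so the relationship is negative.
|r| = 0.208, which falls in the weak range.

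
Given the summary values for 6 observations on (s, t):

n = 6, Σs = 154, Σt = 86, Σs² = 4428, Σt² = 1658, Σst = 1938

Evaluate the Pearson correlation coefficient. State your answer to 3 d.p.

-0.599

r = (nΣst − ΣsΣt) / √[(nΣs² − (Σs)²)(nΣt² − (Σt)²)]
Numerator: 6×1938 − 154×86 = -1616
Denominator: √[(26568 − 23716)(9948 − 7396)] = √[2852 × 2552] = 2697.8332
r = -1616 / 2697.8332 ≈ -0.599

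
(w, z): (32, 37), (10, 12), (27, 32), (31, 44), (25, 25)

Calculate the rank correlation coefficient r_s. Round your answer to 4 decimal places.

Rank w: 5, 1, 3, 4, 2
Rank z: 4, 1, 3, 5, 2
d = rank(w) − rank(z): 1, 0, 0, -1, 0; Σd² = 2
ρ = 1 − 6Σd² / [n(n²−1)] = 1 − 6×2 / (5×24) = 1 − 12/120 ≈ 0.9000

0.9000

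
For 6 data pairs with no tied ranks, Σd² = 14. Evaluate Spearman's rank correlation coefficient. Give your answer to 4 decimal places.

0.6000

ρ = 1 − 6Σd² / [n(n²−1)] = 1 − 6×14 / (6×35)
  = 1 − 84/210 = 1 − 0.40000 ≈ 0.6000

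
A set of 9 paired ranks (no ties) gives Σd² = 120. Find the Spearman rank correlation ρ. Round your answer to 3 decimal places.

0.000

ρ = 1 − 6Σd² / [n(n²−1)] = 1 − 6×120 / (9×80)
  = 1 − 720/720 = 1 − 1.0000 ≈ 0.000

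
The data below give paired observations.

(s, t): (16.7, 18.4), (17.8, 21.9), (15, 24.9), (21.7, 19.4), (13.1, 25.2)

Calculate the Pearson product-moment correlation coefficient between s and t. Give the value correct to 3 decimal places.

-0.736

n = 5, Σs = 84.3, Σt = 109.8, Σs² = 1463.23, Σt² = 2449.58, Σst = 1821.7
nΣst − ΣsΣt = 9108.5 − 9256.14 = -147.64
nΣs² − (Σs)² = 7316.15 − 7106.49 = 209.66; nΣt² − (Σt)² = 12247.9 − 12056.04 = 191.86
r = -147.64 / √(209.66 × 191.86) = -147.64 / 200.5626 ≈ -0.736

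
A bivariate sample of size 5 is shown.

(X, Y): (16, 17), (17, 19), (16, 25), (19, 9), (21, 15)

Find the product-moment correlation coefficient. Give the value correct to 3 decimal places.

-0.633

n = 5, ΣX = 89, ΣY = 85, ΣX² = 1603, ΣY² = 1581, ΣXY = 1481
nΣXY − ΣXΣY = 7405 − 7565 = -160
nΣX² − (ΣX)² = 8015 − 7921 = 94; nΣY² − (ΣY)² = 7905 − 7225 = 680
r = -160 / √(94 × 680) = -160 / 252.8240 ≈ -0.633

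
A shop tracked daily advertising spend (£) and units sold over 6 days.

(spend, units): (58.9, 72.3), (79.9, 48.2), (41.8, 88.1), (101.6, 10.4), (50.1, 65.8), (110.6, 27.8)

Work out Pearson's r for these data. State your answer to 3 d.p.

n = 6, Σx = 442.9, Σy = 312.6, Σx² = 36665.39, Σy² = 20522.78, Σxy = 19220.13
nΣxy − ΣxΣy = 115320.78 − 138450.54 = -23129.76
nΣx² − (Σx)² = 219992.34 − 196160.41 = 23831.93; nΣy² − (Σy)² = 123136.68 − 97718.76 = 25417.92
r = -23129.76 / √(23831.93 × 25417.92) = -23129.76 / 24612.1533 ≈ -0.940

-0.940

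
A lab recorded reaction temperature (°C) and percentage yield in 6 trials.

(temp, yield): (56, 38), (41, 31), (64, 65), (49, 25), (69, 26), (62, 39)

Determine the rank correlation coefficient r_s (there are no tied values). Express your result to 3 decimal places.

0.314

Rank temp: 3, 1, 5, 2, 6, 4
Rank yield: 4, 3, 6, 1, 2, 5
d = rank(temp) − rank(yield): -1, -2, -1, 1, 4, -1; Σd² = 24
ρ = 1 − 6Σd² / [n(n²−1)] = 1 − 6×24 / (6×35) = 1 − 144/210 ≈ 0.314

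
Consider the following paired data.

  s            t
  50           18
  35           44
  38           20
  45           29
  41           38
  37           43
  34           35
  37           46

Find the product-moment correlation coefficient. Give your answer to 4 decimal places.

n = 8, Σs = 317, Σt = 273, Σs² = 12769, Σt² = 10135, Σst = 10546
nΣst − ΣsΣt = 84368 − 86541 = -2173
nΣs² − (Σs)² = 102152 − 100489 = 1663; nΣt² − (Σt)² = 81080 − 74529 = 6551
r = -2173 / √(1663 × 6551) = -2173 / 3300.6534 ≈ -0.6584

-0.6584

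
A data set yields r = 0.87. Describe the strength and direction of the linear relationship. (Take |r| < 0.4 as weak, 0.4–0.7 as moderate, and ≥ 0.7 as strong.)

strong positive

r = 0.87 > 0 so the relationship is positive.
|r| = 0.87, which falls in the strong range.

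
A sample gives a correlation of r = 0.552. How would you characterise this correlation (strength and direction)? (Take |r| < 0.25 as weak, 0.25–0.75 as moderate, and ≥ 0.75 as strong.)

moderate positive

r = 0.552 > 0 so the relationship is positive.
|r| = 0.552, which falls in the moderate range.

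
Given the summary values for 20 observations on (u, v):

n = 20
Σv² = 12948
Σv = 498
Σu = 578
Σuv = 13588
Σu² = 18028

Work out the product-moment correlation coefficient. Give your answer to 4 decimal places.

r = (nΣuv − ΣuΣv) / √[(nΣu² − (Σu)²)(nΣv² − (Σv)²)]
Numerator: 20×13588 − 578×498 = -16084
Denominator: √[(360560 − 334084)(258960 − 248004)] = √[26476 × 10956] = 17031.4725
r = -16084 / 17031.4725 ≈ -0.9444

-0.9444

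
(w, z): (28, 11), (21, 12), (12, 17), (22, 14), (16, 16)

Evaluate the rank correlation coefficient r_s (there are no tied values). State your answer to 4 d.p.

Rank w: 5, 3, 1, 4, 2
Rank z: 1, 2, 5, 3, 4
d = rank(w) − rank(z): 4, 1, -4, 1, -2; Σd² = 38
ρ = 1 − 6Σd² / [n(n²−1)] = 1 − 6×38 / (5×24) = 1 − 228/120 ≈ -0.9000

-0.9000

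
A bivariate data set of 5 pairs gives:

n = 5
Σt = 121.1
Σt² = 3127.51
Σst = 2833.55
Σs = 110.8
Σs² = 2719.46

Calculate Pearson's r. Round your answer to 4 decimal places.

r = (nΣst − ΣsΣt) / √[(nΣs² − (Σs)²)(nΣt² − (Σt)²)]
Numerator: 5×2833.55 − 110.8×121.1 = 749.87
Denominator: √[(13597.3 − 12276.64)(15637.55 − 14665.21)] = √[1320.66 × 972.34] = 1133.1948
r = 749.87 / 1133.1948 ≈ 0.6617

0.6617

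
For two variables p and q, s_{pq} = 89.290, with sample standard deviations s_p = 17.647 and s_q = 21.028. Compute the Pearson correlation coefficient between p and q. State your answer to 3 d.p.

0.241

r = Cov(p,q) / (s_p · s_q) = 89.290 / (17.647 × 21.028)
  = 89.290 / 371.0811 ≈ 0.241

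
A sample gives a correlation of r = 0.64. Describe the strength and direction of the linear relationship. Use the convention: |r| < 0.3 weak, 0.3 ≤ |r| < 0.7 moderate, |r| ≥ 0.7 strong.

r = 0.64 > 0 so the relationship is positive.
|r| = 0.64, which falls in the moderate range.

moderate positive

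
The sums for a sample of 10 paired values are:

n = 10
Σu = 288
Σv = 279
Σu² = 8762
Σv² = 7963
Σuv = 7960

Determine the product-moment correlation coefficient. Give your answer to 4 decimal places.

r = (nΣuv − ΣuΣv) / √[(nΣu² − (Σu)²)(nΣv² − (Σv)²)]
Numerator: 10×7960 − 288×279 = -752
Denominator: √[(87620 − 82944)(79630 − 77841)] = √[4676 × 1789] = 2892.2939
r = -752 / 2892.2939 ≈ -0.2600

-0.2600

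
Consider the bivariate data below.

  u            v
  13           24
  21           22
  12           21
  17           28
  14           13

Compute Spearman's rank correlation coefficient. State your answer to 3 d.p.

Rank u: 2, 5, 1, 4, 3
Rank v: 4, 3, 2, 5, 1
d = rank(u) − rank(v): -2, 2, -1, -1, 2; Σd² = 14
ρ = 1 − 6Σd² / [n(n²−1)] = 1 − 6×14 / (5×24) = 1 − 84/120 ≈ 0.300

0.300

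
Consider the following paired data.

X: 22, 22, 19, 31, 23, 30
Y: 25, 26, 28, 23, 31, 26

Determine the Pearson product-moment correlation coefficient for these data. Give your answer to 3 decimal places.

-0.535

n = 6, ΣX = 147, ΣY = 159, ΣX² = 3719, ΣY² = 4251, ΣXY = 3860
nΣXY − ΣXΣY = 23160 − 23373 = -213
nΣX² − (ΣX)² = 22314 − 21609 = 705; nΣY² − (ΣY)² = 25506 − 25281 = 225
r = -213 / √(705 × 225) = -213 / 398.2775 ≈ -0.535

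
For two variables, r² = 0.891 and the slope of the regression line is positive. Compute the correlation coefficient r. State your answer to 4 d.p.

|r| = √0.891 = 0.9439
The association is positive, so r = 0.9439.

0.9439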